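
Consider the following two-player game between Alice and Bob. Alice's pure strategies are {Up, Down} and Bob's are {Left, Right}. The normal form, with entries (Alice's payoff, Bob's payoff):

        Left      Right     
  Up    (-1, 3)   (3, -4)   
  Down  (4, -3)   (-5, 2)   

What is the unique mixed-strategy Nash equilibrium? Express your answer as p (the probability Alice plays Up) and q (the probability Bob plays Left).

In a mixed equilibrium Bob is indifferent between Left and Right; this condition fixes p.
  Bob's payoff from Left: p·3 + (1−p)·(-3) = 6p - 3
  Bob's payoff from Right: p·(-4) + (1−p)·2 = -6p + 2
  6p - 3 = -6p + 2  ⇒  12p = 5  ⇒  p = 5/12.
For Alice to be willing to mix, Alice must be indifferent between Up and Down, which pins down Bob's mix.
  Alice's payoff to Up: q·(-1) + (1−q)·3 = -4q + 3
  Alice's payoff to Down: q·4 + (1−q)·(-5) = 9q - 5
  -4q + 3 = 9q - 5  ⇒  -13q = -8  ⇒  q = 8/13.

p = 5/12, q = 8/13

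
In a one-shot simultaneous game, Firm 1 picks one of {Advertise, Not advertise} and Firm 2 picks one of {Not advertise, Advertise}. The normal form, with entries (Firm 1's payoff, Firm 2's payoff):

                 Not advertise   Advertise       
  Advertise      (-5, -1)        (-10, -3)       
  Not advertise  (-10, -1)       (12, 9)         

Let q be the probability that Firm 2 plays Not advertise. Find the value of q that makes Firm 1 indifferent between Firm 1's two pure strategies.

Firm 2's mix must leave Firm 1 indifferent between Advertise and Not advertise.
  Firm 1's payoff to Advertise: q·(-5) + (1−q)·(-10) = 5q - 10
  Firm 1's payoff to Not advertise: q·(-10) + (1−q)·12 = -22q + 12
  5q - 10 = -22q + 12  ⇒  27q = 22  ⇒  q = 22/27.

q = 22/27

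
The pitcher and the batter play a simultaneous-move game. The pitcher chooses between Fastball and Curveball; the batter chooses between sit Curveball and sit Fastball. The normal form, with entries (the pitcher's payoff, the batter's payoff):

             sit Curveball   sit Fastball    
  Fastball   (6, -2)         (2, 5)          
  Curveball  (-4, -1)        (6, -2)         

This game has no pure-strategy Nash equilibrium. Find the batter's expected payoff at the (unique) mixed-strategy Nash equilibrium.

For the batter to be willing to mix, the batter must be indifferent between sit Curveball and sit Fastball, which pins down the pitcher's mix.
  the batter's payoff to sit Curveball: p·(-2) + (1−p)·(-1) = -p - 1
  the batter's payoff to sit Fastball: p·5 + (1−p)·(-2) = 7p - 2
  -p - 1 = 7p - 2  ⇒  -8p = -1  ⇒  p = 1/8.
At equilibrium the batter is indifferent across columns, so the batter's payoff equals the payoff from sit Curveball: (1/8)·(-2) + (7/8)·(-1) = -9/8.

-9/8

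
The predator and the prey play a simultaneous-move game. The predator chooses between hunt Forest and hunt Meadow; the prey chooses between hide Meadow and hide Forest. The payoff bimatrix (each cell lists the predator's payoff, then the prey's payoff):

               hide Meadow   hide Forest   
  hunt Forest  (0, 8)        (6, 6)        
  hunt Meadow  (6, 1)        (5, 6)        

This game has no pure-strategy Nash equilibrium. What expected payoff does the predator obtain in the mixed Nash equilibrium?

36/7

Set the predator's expected payoff from hunt Forest equal to that from hunt Meadow:
  the predator's payoff to hunt Forest: q·0 + (1−q)·6 = -6q + 6
  the predator's payoff to hunt Meadow: q·6 + (1−q)·5 = q + 5
  -6q + 6 = q + 5  ⇒  -7q = -1  ⇒  q = 1/7.
At equilibrium the predator is indifferent across rows, so the predator's payoff equals the payoff from hunt Forest: (1/7)·0 + (6/7)·6 = 36/7.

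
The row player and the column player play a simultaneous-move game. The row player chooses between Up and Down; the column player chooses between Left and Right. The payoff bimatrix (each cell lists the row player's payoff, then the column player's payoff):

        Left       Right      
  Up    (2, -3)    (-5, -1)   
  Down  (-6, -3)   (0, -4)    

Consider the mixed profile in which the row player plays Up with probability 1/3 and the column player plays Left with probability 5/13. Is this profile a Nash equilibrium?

Check the column player's indifference given the row player's mix p = 1/3:
  payoff from Left = -3; payoff from Right = -3 — equal.
Check the row player's indifference given the column player's mix q = 5/13:
  payoff from Up = -30/13; payoff from Down = -30/13 — equal.
Both players are indifferent, so neither can profitably deviate.

Yes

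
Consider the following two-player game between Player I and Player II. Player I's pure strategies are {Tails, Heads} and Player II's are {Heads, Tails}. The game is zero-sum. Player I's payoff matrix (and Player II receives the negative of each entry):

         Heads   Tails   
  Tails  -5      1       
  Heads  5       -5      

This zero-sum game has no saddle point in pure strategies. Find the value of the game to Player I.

For Player I to be willing to mix, Player I must be indifferent between Tails and Heads, which pins down Player II's mix.
  Player I's payoff from Tails: q·(-5) + (1−q)·1 = -6q + 1
  Player I's payoff from Heads: q·5 + (1−q)·(-5) = 10q - 5
  -6q + 1 = 10q - 5  ⇒  -16q = -6  ⇒  q = 3/8.
The value is Player I's expected payoff against this mix (using Tails): (3/8)·(-5) + (5/8)·1 = -5/4.

v = -5/4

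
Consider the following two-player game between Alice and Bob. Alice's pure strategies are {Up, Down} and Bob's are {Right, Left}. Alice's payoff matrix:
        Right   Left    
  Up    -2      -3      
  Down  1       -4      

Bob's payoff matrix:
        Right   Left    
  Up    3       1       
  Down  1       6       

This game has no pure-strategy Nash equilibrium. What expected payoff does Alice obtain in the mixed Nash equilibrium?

Set Alice's expected payoff from Up equal to that from Down:
  Alice's payoff from Up: q·(-2) + (1−q)·(-3) = q - 3
  Alice's payoff from Down: q·1 + (1−q)·(-4) = 5q - 4
  q - 3 = 5q - 4  ⇒  -4q = -1  ⇒  q = 1/4.
At equilibrium Alice is indifferent across rows, so Alice's payoff equals the payoff from Up: (1/4)·(-2) + (3/4)·(-3) = -11/4.

-11/4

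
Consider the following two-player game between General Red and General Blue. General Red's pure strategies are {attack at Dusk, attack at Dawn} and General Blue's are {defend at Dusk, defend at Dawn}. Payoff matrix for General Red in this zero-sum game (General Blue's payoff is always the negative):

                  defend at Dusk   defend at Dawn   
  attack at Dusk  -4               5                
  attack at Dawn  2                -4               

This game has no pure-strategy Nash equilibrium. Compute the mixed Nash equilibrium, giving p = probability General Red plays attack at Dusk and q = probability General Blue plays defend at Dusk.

For General Blue to be willing to mix, General Blue must be indifferent between defend at Dusk and defend at Dawn, which pins down General Red's mix.
  General Blue's payoff from defend at Dusk: p·4 + (1−p)·(-2) = 6p - 2
  General Blue's payoff from defend at Dawn: p·(-5) + (1−p)·4 = -9p + 4
  6p - 2 = -9p + 4  ⇒  15p = 6  ⇒  p = 2/5.
For General Red to be willing to mix, General Red must be indifferent between attack at Dusk and attack at Dawn, which pins down General Blue's mix.
  General Red's payoff to attack at Dusk: q·(-4) + (1−q)·5 = -9q + 5
  General Red's payoff to attack at Dawn: q·2 + (1−q)·(-4) = 6q - 4
  -9q + 5 = 6q - 4  ⇒  -15q = -9  ⇒  q = 3/5.

p = 2/5, q = 3/5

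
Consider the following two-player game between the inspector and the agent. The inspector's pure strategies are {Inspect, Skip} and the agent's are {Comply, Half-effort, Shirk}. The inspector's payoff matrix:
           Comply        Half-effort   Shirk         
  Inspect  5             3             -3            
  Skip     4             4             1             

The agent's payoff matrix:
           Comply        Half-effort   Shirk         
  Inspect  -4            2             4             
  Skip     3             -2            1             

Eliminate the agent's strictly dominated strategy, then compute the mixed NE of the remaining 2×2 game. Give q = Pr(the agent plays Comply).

The agent's strategy Half-effort is strictly dominated by Shirk: 4 > 2 and 1 > -2. Eliminate Half-effort.
The inspector's indifference between Inspect and Skip determines the agent's mixing probability q:
  the inspector's expected payoff from Inspect: q·5 + (1−q)·(-3) = 8q - 3
  the inspector's expected payoff from Skip: q·4 + (1−q)·1 = 3q + 1
  8q - 3 = 3q + 1  ⇒  5q = 4  ⇒  q = 4/5.

q = 4/5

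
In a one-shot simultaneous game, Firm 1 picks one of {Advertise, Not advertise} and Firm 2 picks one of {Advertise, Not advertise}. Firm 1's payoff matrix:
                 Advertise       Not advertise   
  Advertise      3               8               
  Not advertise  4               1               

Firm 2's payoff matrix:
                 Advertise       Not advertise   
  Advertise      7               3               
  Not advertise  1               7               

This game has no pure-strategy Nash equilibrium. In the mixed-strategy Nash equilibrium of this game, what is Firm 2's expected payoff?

23/5

Firm 2's indifference between Advertise and Not advertise determines Firm 1's mixing probability p:
  Firm 2's payoff to Advertise: p·7 + (1−p)·1 = 6p + 1
  Firm 2's payoff to Not advertise: p·3 + (1−p)·7 = -4p + 7
  6p + 1 = -4p + 7  ⇒  10p = 6  ⇒  p = 3/5.
At equilibrium Firm 2 is indifferent across columns, so Firm 2's payoff equals the payoff from Advertise: (3/5)·7 + (2/5)·1 = 23/5.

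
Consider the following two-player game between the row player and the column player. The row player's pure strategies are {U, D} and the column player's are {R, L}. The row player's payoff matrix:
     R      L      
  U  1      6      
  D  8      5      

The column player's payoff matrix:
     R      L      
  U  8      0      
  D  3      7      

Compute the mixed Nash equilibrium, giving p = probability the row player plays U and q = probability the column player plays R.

Set the column player's expected payoff from R equal to that from L:
  the column player's payoff from R: p·8 + (1−p)·3 = 5p + 3
  the column player's payoff from L: p·0 + (1−p)·7 = -7p + 7
  5p + 3 = -7p + 7  ⇒  12p = 4  ⇒  p = 1/3.
In a mixed equilibrium the row player is indifferent between U and D; this condition fixes q.
  the row player's payoff from U: q·1 + (1−q)·6 = -5q + 6
  the row player's payoff from D: q·8 + (1−q)·5 = 3q + 5
  -5q + 6 = 3q + 5  ⇒  -8q = -1  ⇒  q = 1/8.

p = 1/3, q = 1/8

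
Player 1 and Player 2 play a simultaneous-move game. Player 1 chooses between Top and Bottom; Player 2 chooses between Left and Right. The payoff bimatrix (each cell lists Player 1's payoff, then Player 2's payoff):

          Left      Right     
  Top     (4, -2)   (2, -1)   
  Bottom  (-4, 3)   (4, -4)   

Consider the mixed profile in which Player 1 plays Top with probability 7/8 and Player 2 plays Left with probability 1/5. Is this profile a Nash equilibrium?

Yes

Check Player 2's indifference given Player 1's mix p = 7/8:
  payoff from Left = -11/8; payoff from Right = -11/8 — equal.
Check Player 1's indifference given Player 2's mix q = 1/5:
  payoff from Top = 12/5; payoff from Bottom = 12/5 — equal.
Both players are indifferent, so neither can profitably deviate.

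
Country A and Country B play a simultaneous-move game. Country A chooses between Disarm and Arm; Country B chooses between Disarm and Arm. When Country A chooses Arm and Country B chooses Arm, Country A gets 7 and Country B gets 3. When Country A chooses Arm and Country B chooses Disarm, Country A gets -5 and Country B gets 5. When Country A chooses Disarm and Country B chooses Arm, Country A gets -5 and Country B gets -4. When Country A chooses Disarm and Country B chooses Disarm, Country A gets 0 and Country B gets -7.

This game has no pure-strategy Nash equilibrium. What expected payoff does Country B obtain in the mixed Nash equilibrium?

1/5

Set Country B's expected payoff from Disarm equal to that from Arm:
  Country B's expected payoff from Disarm: p·(-7) + (1−p)·5 = -12p + 5
  Country B's expected payoff from Arm: p·(-4) + (1−p)·3 = -7p + 3
  -12p + 5 = -7p + 3  ⇒  -5p = -2  ⇒  p = 2/5.
At equilibrium Country B is indifferent across columns, so Country B's payoff equals the payoff from Disarm: (2/5)·(-7) + (3/5)·5 = 1/5.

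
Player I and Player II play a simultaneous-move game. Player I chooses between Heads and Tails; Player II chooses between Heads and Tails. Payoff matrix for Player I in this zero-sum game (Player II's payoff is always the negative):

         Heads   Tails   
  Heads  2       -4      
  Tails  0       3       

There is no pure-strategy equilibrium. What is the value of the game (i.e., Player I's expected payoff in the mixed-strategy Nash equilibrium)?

v = 2/3

For Player I to be willing to mix, Player I must be indifferent between Heads and Tails, which pins down Player II's mix.
  Player I's payoff from Heads: q·2 + (1−q)·(-4) = 6q - 4
  Player I's payoff from Tails: q·0 + (1−q)·3 = -3q + 3
  6q - 4 = -3q + 3  ⇒  9q = 7  ⇒  q = 7/9.
The value is Player I's expected payoff against this mix (using Heads): (7/9)·2 + (2/9)·(-4) = 2/3.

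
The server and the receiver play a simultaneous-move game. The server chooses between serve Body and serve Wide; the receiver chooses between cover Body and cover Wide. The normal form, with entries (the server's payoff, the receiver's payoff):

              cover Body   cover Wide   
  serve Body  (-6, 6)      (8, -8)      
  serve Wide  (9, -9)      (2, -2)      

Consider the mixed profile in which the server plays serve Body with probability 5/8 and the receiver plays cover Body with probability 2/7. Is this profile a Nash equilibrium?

No

Given the server's mix p = 5/8, the receiver's payoff from cover Body is 3/8 but from cover Wide is -23/4. The receiver strictly prefers cover Body, so the receiver would not mix.
So the proposed profile is not a Nash equilibrium.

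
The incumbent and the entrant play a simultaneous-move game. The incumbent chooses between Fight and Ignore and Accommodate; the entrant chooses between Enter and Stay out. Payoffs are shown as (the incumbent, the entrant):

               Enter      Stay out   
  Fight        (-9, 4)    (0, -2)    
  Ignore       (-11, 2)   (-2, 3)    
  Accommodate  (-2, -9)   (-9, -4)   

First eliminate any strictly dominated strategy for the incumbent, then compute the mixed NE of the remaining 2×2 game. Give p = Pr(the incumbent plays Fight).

p = 5/11

The incumbent's strategy Ignore is strictly dominated by Fight: -9 > -11 and 0 > -2. Eliminate Ignore.
The entrant's indifference between Enter and Stay out determines the incumbent's mixing probability p:
  the entrant's payoff from Enter: p·4 + (1−p)·(-9) = 13p - 9
  the entrant's payoff from Stay out: p·(-2) + (1−p)·(-4) = 2p - 4
  13p - 9 = 2p - 4  ⇒  11p = 5  ⇒  p = 5/11.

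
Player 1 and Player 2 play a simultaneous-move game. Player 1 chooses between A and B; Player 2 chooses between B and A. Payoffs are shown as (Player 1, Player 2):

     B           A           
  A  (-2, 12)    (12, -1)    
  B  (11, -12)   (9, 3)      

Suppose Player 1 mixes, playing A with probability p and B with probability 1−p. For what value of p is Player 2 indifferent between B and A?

p = 15/28

For Player 2 to be willing to mix, Player 2 must be indifferent between B and A, which pins down Player 1's mix.
  Player 2's expected payoff from B: p·12 + (1−p)·(-12) = 24p - 12
  Player 2's expected payoff from A: p·(-1) + (1−p)·3 = -4p + 3
  24p - 12 = -4p + 3  ⇒  28p = 15  ⇒  p = 15/28.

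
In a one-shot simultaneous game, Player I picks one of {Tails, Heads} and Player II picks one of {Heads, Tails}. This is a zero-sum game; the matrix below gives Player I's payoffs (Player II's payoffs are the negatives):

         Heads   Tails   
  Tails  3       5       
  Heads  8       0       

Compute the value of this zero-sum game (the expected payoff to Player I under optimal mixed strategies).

Player II's mix must leave Player I indifferent between Tails and Heads.
  Player I's payoff from Tails: q·3 + (1−q)·5 = -2q + 5
  Player I's payoff from Heads: q·8 + (1−q)·0 = 8q
  -2q + 5 = 8q  ⇒  -10q = -5  ⇒  q = 1/2.
The value is Player I's expected payoff against this mix (using Tails): (1/2)·3 + (1/2)·5 = 4.

v = 4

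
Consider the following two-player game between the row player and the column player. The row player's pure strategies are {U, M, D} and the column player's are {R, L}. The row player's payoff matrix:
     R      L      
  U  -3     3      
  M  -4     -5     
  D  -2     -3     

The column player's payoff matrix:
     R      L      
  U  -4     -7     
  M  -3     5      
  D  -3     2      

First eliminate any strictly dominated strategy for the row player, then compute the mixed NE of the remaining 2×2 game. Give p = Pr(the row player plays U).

The row player's strategy M is strictly dominated by D: -2 > -4 and -3 > -5. Eliminate M.
The column player's indifference between R and L determines the row player's mixing probability p:
  the column player's expected payoff from R: p·(-4) + (1−p)·(-3) = -p - 3
  the column player's expected payoff from L: p·(-7) + (1−p)·2 = -9p + 2
  -p - 3 = -9p + 2  ⇒  8p = 5  ⇒  p = 5/8.

p = 5/8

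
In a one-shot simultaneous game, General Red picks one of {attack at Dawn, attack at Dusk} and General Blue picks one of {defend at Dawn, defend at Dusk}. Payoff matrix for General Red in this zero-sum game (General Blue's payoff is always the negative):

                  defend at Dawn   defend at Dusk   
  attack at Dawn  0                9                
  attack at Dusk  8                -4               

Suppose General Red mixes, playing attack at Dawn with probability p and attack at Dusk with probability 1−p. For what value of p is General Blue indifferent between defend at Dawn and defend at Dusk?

In a mixed equilibrium General Blue is indifferent between defend at Dawn and defend at Dusk; this condition fixes p.
  General Blue's payoff to defend at Dawn: p·0 + (1−p)·(-8) = 8p - 8
  General Blue's payoff to defend at Dusk: p·(-9) + (1−p)·4 = -13p + 4
  8p - 8 = -13p + 4  ⇒  21p = 12  ⇒  p = 4/7.

p = 4/7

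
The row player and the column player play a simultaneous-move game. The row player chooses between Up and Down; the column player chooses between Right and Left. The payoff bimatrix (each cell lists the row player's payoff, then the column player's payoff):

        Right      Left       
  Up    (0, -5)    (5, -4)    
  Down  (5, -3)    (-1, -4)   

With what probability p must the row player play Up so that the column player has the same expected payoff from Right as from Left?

p = 1/2

Set the column player's expected payoff from Right equal to that from Left:
  the column player's payoff from Right: p·(-5) + (1−p)·(-3) = -2p - 3
  the column player's payoff from Left: p·(-4) + (1−p)·(-4) = -4
  -2p - 3 = -4  ⇒  -2p = -1  ⇒  p = 1/2.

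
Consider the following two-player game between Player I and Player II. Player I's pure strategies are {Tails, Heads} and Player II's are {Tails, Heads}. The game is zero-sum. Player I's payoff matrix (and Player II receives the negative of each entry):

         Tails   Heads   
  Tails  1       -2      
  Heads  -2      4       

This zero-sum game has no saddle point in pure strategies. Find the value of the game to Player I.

Set Player I's expected payoff from Tails equal to that from Heads:
  Player I's payoff to Tails: q·1 + (1−q)·(-2) = 3q - 2
  Player I's payoff to Heads: q·(-2) + (1−q)·4 = -6q + 4
  3q - 2 = -6q + 4  ⇒  9q = 6  ⇒  q = 2/3.
The value is Player I's expected payoff against this mix (using Tails): (2/3)·1 + (1/3)·(-2) = 0.

v = 0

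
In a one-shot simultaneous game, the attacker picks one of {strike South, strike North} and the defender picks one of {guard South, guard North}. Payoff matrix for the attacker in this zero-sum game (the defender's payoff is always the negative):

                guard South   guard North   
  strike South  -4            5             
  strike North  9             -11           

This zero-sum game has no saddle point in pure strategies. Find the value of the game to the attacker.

The defender's mix must leave the attacker indifferent between strike South and strike North.
  the attacker's payoff from strike South: q·(-4) + (1−q)·5 = -9q + 5
  the attacker's payoff from strike North: q·9 + (1−q)·(-11) = 20q - 11
  -9q + 5 = 20q - 11  ⇒  -29q = -16  ⇒  q = 16/29.
The value is the attacker's expected payoff against this mix (using strike South): (16/29)·(-4) + (13/29)·5 = 1/29.

v = 1/29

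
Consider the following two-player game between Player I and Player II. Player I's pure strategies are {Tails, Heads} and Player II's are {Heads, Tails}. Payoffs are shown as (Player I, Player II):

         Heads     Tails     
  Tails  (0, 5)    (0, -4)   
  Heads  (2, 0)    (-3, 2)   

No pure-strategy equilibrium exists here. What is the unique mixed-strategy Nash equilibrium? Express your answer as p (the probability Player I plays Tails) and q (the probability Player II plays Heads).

Player I's mix must leave Player II indifferent between Heads and Tails.
  Player II's payoff from Heads: p·5 + (1−p)·0 = 5p
  Player II's payoff from Tails: p·(-4) + (1−p)·2 = -6p + 2
  5p = -6p + 2  ⇒  11p = 2  ⇒  p = 2/11.
Set Player I's expected payoff from Tails equal to that from Heads:
  Player I's expected payoff from Tails: q·0 + (1−q)·0 = 0
  Player I's expected payoff from Heads: q·2 + (1−q)·(-3) = 5q - 3
  0 = 5q - 3  ⇒  -5q = -3  ⇒  q = 3/5.

p = 2/11, q = 3/5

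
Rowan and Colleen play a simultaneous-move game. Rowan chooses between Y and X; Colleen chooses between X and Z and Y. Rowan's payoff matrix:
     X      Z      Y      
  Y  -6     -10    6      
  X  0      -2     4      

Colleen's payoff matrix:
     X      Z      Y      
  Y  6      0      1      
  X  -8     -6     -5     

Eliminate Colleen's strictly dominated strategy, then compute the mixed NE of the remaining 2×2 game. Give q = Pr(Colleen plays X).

q = 1/4

Colleen's strategy Z is strictly dominated by Y: 1 > 0 and -5 > -6. Eliminate Z.
Set Rowan's expected payoff from Y equal to that from X:
  Rowan's payoff to Y: q·(-6) + (1−q)·6 = -12q + 6
  Rowan's payoff to X: q·0 + (1−q)·4 = -4q + 4
  -12q + 6 = -4q + 4  ⇒  -8q = -2  ⇒  q = 1/4.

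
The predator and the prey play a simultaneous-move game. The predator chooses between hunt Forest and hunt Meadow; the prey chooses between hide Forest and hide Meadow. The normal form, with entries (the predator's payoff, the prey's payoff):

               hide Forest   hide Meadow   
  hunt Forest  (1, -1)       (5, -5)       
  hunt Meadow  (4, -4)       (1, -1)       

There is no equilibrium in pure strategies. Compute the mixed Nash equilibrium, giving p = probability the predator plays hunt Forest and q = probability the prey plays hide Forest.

p = 3/7, q = 4/7

The predator's mix must leave the prey indifferent between hide Forest and hide Meadow.
  the prey's expected payoff from hide Forest: p·(-1) + (1−p)·(-4) = 3p - 4
  the prey's expected payoff from hide Meadow: p·(-5) + (1−p)·(-1) = -4p - 1
  3p - 4 = -4p - 1  ⇒  7p = 3  ⇒  p = 3/7.
The prey's mix must leave the predator indifferent between hunt Forest and hunt Meadow.
  the predator's payoff from hunt Forest: q·1 + (1−q)·5 = -4q + 5
  the predator's payoff from hunt Meadow: q·4 + (1−q)·1 = 3q + 1
  -4q + 5 = 3q + 1  ⇒  -7q = -4  ⇒  q = 4/7.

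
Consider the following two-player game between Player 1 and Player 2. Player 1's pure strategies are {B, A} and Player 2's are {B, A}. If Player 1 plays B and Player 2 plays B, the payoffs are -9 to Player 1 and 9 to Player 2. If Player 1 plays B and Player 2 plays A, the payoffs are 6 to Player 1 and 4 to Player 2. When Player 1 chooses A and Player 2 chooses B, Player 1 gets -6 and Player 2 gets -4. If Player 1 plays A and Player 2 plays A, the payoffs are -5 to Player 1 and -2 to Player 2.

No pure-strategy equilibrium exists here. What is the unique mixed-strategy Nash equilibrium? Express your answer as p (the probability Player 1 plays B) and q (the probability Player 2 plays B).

p = 2/7, q = 11/14

Set Player 2's expected payoff from B equal to that from A:
  Player 2's payoff to B: p·9 + (1−p)·(-4) = 13p - 4
  Player 2's payoff to A: p·4 + (1−p)·(-2) = 6p - 2
  13p - 4 = 6p - 2  ⇒  7p = 2  ⇒  p = 2/7.
In a mixed equilibrium Player 1 is indifferent between B and A; this condition fixes q.
  Player 1's payoff to B: q·(-9) + (1−q)·6 = -15q + 6
  Player 1's payoff to A: q·(-6) + (1−q)·(-5) = -q - 5
  -15q + 6 = -q - 5  ⇒  -14q = -11  ⇒  q = 11/14.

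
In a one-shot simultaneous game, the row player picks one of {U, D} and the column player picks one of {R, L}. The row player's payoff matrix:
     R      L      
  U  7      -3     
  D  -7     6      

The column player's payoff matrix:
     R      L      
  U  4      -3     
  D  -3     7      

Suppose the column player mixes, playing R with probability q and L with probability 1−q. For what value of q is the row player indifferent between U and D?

q = 9/23

The row player's indifference between U and D determines the column player's mixing probability q:
  the row player's expected payoff from U: q·7 + (1−q)·(-3) = 10q - 3
  the row player's expected payoff from D: q·(-7) + (1−q)·6 = -13q + 6
  10q - 3 = -13q + 6  ⇒  23q = 9  ⇒  q = 9/23.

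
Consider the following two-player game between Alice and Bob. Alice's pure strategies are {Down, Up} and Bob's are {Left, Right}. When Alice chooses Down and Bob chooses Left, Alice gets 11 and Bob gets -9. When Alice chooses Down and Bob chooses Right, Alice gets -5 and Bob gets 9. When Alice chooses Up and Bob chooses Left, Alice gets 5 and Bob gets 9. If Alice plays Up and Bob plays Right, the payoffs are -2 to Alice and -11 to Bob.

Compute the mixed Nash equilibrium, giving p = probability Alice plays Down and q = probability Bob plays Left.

p = 10/19, q = 1/3

For Bob to be willing to mix, Bob must be indifferent between Left and Right, which pins down Alice's mix.
  Bob's payoff to Left: p·(-9) + (1−p)·9 = -18p + 9
  Bob's payoff to Right: p·9 + (1−p)·(-11) = 20p - 11
  -18p + 9 = 20p - 11  ⇒  -38p = -20  ⇒  p = 10/19.
For Alice to be willing to mix, Alice must be indifferent between Down and Up, which pins down Bob's mix.
  Alice's payoff from Down: q·11 + (1−q)·(-5) = 16q - 5
  Alice's payoff from Up: q·5 + (1−q)·(-2) = 7q - 2
  16q - 5 = 7q - 2  ⇒  9q = 3  ⇒  q = 1/3.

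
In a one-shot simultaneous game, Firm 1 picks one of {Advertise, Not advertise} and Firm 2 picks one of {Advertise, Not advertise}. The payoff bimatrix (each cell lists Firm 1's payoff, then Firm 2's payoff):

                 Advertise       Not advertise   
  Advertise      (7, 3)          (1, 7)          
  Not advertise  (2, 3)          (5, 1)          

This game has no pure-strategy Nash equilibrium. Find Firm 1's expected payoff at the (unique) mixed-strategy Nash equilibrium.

In a mixed equilibrium Firm 1 is indifferent between Advertise and Not advertise; this condition fixes q.
  Firm 1's payoff from Advertise: q·7 + (1−q)·1 = 6q + 1
  Firm 1's payoff from Not advertise: q·2 + (1−q)·5 = -3q + 5
  6q + 1 = -3q + 5  ⇒  9q = 4  ⇒  q = 4/9.
At equilibrium Firm 1 is indifferent across rows, so Firm 1's payoff equals the payoff from Advertise: (4/9)·7 + (5/9)·1 = 11/3.

11/3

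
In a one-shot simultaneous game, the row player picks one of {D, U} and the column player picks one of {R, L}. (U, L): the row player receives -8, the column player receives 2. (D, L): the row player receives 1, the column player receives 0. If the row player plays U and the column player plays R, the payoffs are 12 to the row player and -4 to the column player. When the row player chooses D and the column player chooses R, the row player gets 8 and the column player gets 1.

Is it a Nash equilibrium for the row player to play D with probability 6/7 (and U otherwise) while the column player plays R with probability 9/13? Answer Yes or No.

Yes

Check the column player's indifference given the row player's mix p = 6/7:
  payoff from R = 2/7; payoff from L = 2/7 — equal.
Check the row player's indifference given the column player's mix q = 9/13:
  payoff from D = 76/13; payoff from U = 76/13 — equal.
Both players are indifferent, so neither can profitably deviate.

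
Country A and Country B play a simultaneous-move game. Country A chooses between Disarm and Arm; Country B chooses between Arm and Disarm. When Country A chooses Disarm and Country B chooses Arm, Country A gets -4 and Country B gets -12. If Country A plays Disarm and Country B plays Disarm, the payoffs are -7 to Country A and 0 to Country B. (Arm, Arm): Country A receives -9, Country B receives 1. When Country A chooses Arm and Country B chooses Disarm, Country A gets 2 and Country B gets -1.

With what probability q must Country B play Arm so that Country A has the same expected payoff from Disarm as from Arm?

q = 9/14

In a mixed equilibrium Country A is indifferent between Disarm and Arm; this condition fixes q.
  Country A's expected payoff from Disarm: q·(-4) + (1−q)·(-7) = 3q - 7
  Country A's expected payoff from Arm: q·(-9) + (1−q)·2 = -11q + 2
  3q - 7 = -11q + 2  ⇒  14q = 9  ⇒  q = 9/14.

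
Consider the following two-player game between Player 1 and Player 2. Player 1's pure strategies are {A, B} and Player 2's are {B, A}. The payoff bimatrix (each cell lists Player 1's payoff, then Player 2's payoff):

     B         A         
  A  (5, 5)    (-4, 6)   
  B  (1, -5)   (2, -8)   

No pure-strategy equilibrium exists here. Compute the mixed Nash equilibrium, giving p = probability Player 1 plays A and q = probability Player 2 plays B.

For Player 2 to be willing to mix, Player 2 must be indifferent between B and A, which pins down Player 1's mix.
  Player 2's payoff from B: p·5 + (1−p)·(-5) = 10p - 5
  Player 2's payoff from A: p·6 + (1−p)·(-8) = 14p - 8
  10p - 5 = 14p - 8  ⇒  -4p = -3  ⇒  p = 3/4.
Set Player 1's expected payoff from A equal to that from B:
  Player 1's payoff from A: q·5 + (1−q)·(-4) = 9q - 4
  Player 1's payoff from B: q·1 + (1−q)·2 = -q + 2
  9q - 4 = -q + 2  ⇒  10q = 6  ⇒  q = 3/5.

p = 3/4, q = 3/5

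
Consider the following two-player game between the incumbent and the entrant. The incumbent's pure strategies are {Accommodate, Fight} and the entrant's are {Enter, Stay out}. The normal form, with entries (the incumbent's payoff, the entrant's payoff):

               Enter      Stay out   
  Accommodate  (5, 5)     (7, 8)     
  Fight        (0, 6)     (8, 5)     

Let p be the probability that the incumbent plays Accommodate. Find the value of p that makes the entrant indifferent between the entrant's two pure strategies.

p = 1/4

Set the entrant's expected payoff from Enter equal to that from Stay out:
  the entrant's expected payoff from Enter: p·5 + (1−p)·6 = -p + 6
  the entrant's expected payoff from Stay out: p·8 + (1−p)·5 = 3p + 5
  -p + 6 = 3p + 5  ⇒  -4p = -1  ⇒  p = 1/4.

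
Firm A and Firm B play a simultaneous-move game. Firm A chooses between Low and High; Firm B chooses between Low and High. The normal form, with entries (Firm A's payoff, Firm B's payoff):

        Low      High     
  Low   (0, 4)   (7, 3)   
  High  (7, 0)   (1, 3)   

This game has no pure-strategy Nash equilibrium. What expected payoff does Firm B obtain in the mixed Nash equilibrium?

Firm B's indifference between Low and High determines Firm A's mixing probability p:
  Firm B's payoff from Low: p·4 + (1−p)·0 = 4p
  Firm B's payoff from High: p·3 + (1−p)·3 = 3
  4p = 3  ⇒  4p = 3  ⇒  p = 3/4.
At equilibrium Firm B is indifferent across columns, so Firm B's payoff equals the payoff from Low: (3/4)·4 + (1/4)·0 = 3.

3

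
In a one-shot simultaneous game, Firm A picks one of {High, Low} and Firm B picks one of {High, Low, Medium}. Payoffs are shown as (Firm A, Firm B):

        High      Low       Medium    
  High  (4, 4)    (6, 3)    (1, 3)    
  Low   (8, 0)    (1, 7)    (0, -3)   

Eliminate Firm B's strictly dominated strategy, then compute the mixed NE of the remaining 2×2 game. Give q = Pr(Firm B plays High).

Firm B's strategy Medium is strictly dominated by High: 4 > 3 and 0 > -3. Eliminate Medium.
For Firm A to be willing to mix, Firm A must be indifferent between High and Low, which pins down Firm B's mix.
  Firm A's payoff from High: q·4 + (1−q)·6 = -2q + 6
  Firm A's payoff from Low: q·8 + (1−q)·1 = 7q + 1
  -2q + 6 = 7q + 1  ⇒  -9q = -5  ⇒  q = 5/9.

q = 5/9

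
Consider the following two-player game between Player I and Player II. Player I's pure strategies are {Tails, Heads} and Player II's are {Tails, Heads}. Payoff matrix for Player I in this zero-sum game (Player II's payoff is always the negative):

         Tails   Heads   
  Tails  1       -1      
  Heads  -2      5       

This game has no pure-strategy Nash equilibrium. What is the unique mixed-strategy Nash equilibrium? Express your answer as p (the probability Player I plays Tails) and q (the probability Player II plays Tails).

p = 7/9, q = 2/3

For Player II to be willing to mix, Player II must be indifferent between Tails and Heads, which pins down Player I's mix.
  Player II's expected payoff from Tails: p·(-1) + (1−p)·2 = -3p + 2
  Player II's expected payoff from Heads: p·1 + (1−p)·(-5) = 6p - 5
  -3p + 2 = 6p - 5  ⇒  -9p = -7  ⇒  p = 7/9.
Player II's mix must leave Player I indifferent between Tails and Heads.
  Player I's payoff to Tails: q·1 + (1−q)·(-1) = 2q - 1
  Player I's payoff to Heads: q·(-2) + (1−q)·5 = -7q + 5
  2q - 1 = -7q + 5  ⇒  9q = 6  ⇒  q = 2/3.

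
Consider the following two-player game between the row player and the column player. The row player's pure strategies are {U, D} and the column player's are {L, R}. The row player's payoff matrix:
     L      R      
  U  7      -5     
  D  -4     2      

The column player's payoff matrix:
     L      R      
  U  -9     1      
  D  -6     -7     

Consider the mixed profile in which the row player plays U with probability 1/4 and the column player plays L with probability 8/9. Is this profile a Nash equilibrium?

No

Given the row player's mix p = 1/4, the column player's payoff from L is -27/4 but from R is -5. The column player strictly prefers R, so the column player would not mix.
So the proposed profile is not a Nash equilibrium.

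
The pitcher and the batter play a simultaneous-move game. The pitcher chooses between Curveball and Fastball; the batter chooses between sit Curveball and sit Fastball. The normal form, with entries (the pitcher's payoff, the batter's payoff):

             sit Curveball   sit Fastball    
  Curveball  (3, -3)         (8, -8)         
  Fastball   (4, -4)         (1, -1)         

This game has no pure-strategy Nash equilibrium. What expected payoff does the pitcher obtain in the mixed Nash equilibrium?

The pitcher's indifference between Curveball and Fastball determines the batter's mixing probability q:
  the pitcher's payoff to Curveball: q·3 + (1−q)·8 = -5q + 8
  the pitcher's payoff to Fastball: q·4 + (1−q)·1 = 3q + 1
  -5q + 8 = 3q + 1  ⇒  -8q = -7  ⇒  q = 7/8.
At equilibrium the pitcher is indifferent across rows, so the pitcher's payoff equals the payoff from Curveball: (7/8)·3 + (1/8)·8 = 29/8.

29/8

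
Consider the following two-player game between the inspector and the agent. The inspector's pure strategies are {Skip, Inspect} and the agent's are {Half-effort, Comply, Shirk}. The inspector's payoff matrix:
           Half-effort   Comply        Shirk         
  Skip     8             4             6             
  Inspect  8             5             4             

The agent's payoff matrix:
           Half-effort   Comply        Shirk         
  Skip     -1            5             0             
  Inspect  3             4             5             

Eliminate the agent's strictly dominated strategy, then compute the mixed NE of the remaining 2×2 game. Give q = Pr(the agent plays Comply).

The agent's strategy Half-effort is strictly dominated by Shirk: 0 > -1 and 5 > 3. Eliminate Half-effort.
For the inspector to be willing to mix, the inspector must be indifferent between Skip and Inspect, which pins down the agent's mix.
  the inspector's payoff from Skip: q·4 + (1−q)·6 = -2q + 6
  the inspector's payoff from Inspect: q·5 + (1−q)·4 = q + 4
  -2q + 6 = q + 4  ⇒  -3q = -2  ⇒  q = 2/3.

q = 2/3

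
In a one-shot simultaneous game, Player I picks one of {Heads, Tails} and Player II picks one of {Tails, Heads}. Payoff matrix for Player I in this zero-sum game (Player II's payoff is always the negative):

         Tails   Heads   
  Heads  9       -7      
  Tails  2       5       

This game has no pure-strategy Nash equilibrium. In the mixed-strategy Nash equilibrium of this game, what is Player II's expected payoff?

Player II's indifference between Tails and Heads determines Player I's mixing probability p:
  Player II's payoff from Tails: p·(-9) + (1−p)·(-2) = -7p - 2
  Player II's payoff from Heads: p·7 + (1−p)·(-5) = 12p - 5
  -7p - 2 = 12p - 5  ⇒  -19p = -3  ⇒  p = 3/19.
At equilibrium Player II is indifferent across columns, so Player II's payoff equals the payoff from Tails: (3/19)·(-9) + (16/19)·(-2) = -59/19.

-59/19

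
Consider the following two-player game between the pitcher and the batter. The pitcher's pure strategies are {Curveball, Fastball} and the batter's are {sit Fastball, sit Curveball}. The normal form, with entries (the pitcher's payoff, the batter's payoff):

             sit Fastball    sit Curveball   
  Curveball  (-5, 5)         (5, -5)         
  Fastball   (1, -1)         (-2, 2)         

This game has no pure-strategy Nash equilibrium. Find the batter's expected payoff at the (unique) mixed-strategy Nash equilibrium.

5/13

The pitcher's mix must leave the batter indifferent between sit Fastball and sit Curveball.
  the batter's expected payoff from sit Fastball: p·5 + (1−p)·(-1) = 6p - 1
  the batter's expected payoff from sit Curveball: p·(-5) + (1−p)·2 = -7p + 2
  6p - 1 = -7p + 2  ⇒  13p = 3  ⇒  p = 3/13.
At equilibrium the batter is indifferent across columns, so the batter's payoff equals the payoff from sit Fastball: (3/13)·5 + (10/13)·(-1) = 5/13.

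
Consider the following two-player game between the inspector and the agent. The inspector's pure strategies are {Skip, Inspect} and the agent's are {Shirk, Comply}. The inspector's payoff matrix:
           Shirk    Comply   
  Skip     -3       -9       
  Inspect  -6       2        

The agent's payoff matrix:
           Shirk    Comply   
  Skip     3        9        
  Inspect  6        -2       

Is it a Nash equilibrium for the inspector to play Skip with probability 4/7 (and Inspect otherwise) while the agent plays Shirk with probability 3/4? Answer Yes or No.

Given the agent's mix q = 3/4, the inspector's payoff from Skip is -9/2 but from Inspect is -4. The inspector strictly prefers Inspect, so the inspector would not mix.
So the proposed profile is not a Nash equilibrium.

No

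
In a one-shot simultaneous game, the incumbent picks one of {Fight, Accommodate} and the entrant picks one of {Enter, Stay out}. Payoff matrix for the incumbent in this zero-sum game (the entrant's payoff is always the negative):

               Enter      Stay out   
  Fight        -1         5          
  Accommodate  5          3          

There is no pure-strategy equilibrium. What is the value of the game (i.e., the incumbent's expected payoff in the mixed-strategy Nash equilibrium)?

Set the incumbent's expected payoff from Fight equal to that from Accommodate:
  the incumbent's payoff to Fight: q·(-1) + (1−q)·5 = -6q + 5
  the incumbent's payoff to Accommodate: q·5 + (1−q)·3 = 2q + 3
  -6q + 5 = 2q + 3  ⇒  -8q = -2  ⇒  q = 1/4.
The value is the incumbent's expected payoff against this mix (using Fight): (1/4)·(-1) + (3/4)·5 = 7/2.

v = 7/2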